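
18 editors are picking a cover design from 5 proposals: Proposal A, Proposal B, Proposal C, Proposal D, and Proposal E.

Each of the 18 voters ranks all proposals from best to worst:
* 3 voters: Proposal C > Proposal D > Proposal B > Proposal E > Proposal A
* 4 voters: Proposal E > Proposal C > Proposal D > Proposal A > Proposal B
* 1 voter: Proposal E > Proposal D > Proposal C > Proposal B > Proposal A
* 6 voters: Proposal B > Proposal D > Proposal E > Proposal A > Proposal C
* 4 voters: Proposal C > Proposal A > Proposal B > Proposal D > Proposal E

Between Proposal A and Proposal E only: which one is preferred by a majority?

Proposal A is ranked above Proposal E on 4 ballots; Proposal E above Proposal A on 14.

Proposal E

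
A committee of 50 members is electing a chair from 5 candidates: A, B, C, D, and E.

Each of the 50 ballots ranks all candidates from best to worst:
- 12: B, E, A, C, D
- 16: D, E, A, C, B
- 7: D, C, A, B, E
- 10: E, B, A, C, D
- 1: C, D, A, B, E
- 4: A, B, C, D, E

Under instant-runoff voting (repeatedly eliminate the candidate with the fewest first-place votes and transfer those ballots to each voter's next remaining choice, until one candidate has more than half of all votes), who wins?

B

Round 1: A 4, B 12, C 1, D 23, E 10. C eliminated.
Round 2: A 4, B 12, D 24, E 10. A eliminated.
Round 3: B 16, D 24, E 10. E eliminated.
Round 4: B 26, D 24. B has a majority (≥26).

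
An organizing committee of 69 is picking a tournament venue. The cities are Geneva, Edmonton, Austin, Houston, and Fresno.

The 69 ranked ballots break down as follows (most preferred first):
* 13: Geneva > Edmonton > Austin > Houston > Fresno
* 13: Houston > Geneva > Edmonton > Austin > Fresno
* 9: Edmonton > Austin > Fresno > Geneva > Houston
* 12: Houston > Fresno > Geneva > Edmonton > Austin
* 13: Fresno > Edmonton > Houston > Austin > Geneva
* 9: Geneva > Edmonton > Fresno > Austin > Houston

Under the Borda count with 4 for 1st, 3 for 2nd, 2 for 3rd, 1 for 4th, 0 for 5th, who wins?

Geneva: 13×4 + 13×3 + 9×1 + 12×2 + 13×0 + 9×4 = 160
Edmonton: 13×3 + 13×2 + 9×4 + 12×1 + 13×3 + 9×3 = 179
Austin: 13×2 + 13×1 + 9×3 + 12×0 + 13×1 + 9×1 = 88
Houston: 13×1 + 13×4 + 9×0 + 12×4 + 13×2 + 9×0 = 139
Fresno: 13×0 + 13×0 + 9×2 + 12×3 + 13×4 + 9×2 = 124

Edmonton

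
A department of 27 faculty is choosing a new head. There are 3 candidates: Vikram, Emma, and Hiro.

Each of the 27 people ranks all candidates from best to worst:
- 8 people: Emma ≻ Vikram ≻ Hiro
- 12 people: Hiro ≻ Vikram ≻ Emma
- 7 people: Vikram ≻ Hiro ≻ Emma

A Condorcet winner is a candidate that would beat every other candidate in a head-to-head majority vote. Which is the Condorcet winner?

Vikram

Vikram vs Emma: 19–8
Vikram vs Hiro: 15–12
Vikram beats every other candidate.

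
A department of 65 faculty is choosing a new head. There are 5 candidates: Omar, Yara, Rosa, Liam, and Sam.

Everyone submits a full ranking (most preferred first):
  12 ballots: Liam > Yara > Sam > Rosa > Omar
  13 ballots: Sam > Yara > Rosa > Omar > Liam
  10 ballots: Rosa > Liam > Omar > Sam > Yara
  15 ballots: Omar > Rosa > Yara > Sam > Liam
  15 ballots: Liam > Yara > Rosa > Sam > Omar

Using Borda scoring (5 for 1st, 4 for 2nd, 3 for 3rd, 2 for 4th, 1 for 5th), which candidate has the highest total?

Rosa

Omar: 12×1 + 13×2 + 10×3 + 15×5 + 15×1 = 158
Yara: 12×4 + 13×4 + 10×1 + 15×3 + 15×4 = 215
Rosa: 12×2 + 13×3 + 10×5 + 15×4 + 15×3 = 218
Liam: 12×5 + 13×1 + 10×4 + 15×1 + 15×5 = 203
Sam: 12×3 + 13×5 + 10×2 + 15×2 + 15×2 = 181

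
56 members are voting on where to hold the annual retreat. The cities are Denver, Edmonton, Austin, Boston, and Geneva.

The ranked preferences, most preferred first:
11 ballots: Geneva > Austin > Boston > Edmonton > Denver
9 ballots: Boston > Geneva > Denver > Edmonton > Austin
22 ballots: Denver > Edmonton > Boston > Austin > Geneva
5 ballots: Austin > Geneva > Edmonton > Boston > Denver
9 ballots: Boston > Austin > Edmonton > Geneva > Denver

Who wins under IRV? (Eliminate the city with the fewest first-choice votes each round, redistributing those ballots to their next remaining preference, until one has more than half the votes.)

Boston

Round 1: Denver 22, Edmonton 0, Austin 5, Boston 18, Geneva 11. Edmonton eliminated.
Round 2: Denver 22, Austin 5, Boston 18, Geneva 11. Austin eliminated.
Round 3: Denver 22, Boston 18, Geneva 16. Geneva eliminated.
Round 4: Denver 22, Boston 34. Boston has a majority (≥29).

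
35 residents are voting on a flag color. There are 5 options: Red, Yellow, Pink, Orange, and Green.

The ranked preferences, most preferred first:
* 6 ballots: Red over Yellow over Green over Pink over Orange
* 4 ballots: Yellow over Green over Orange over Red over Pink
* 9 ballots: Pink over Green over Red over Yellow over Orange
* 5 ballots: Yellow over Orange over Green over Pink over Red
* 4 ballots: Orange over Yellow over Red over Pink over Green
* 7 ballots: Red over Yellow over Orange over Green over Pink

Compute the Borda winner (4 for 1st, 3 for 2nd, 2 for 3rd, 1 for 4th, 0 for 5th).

Yellow

Red: 6×4 + 4×1 + 9×2 + 5×0 + 4×2 + 7×4 = 82
Yellow: 6×3 + 4×4 + 9×1 + 5×4 + 4×3 + 7×3 = 96
Pink: 6×1 + 4×0 + 9×4 + 5×1 + 4×1 + 7×0 = 51
Orange: 6×0 + 4×2 + 9×0 + 5×3 + 4×4 + 7×2 = 53
Green: 6×2 + 4×3 + 9×3 + 5×2 + 4×0 + 7×1 = 68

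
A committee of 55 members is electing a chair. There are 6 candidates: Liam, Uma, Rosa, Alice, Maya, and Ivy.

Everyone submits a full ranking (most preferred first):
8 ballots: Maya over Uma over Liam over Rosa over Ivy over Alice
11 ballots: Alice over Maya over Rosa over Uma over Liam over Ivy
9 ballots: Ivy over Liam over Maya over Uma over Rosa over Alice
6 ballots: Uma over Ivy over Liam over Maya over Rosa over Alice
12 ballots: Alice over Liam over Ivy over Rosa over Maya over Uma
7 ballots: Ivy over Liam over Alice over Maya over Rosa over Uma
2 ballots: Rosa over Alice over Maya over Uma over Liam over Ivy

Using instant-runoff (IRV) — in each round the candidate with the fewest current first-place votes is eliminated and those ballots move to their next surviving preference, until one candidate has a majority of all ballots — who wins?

Ivy

Round 1: Liam 0, Uma 6, Rosa 2, Alice 23, Maya 8, Ivy 16. Liam eliminated.
Round 2: Uma 6, Rosa 2, Alice 23, Maya 8, Ivy 16. Rosa eliminated.
Round 3: Uma 6, Alice 25, Maya 8, Ivy 16. Uma eliminated.
Round 4: Alice 25, Maya 8, Ivy 22. Maya eliminated.
Round 5: Alice 25, Ivy 30. Ivy has a majority (≥28).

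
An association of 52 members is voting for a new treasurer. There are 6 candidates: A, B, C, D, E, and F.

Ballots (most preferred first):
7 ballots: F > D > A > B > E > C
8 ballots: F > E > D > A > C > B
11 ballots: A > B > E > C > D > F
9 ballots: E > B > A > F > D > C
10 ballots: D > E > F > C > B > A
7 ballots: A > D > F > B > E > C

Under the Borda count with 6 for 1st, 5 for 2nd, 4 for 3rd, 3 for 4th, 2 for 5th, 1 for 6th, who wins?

E

A: 7×4 + 8×3 + 11×6 + 9×4 + 10×1 + 7×6 = 206
B: 7×3 + 8×1 + 11×5 + 9×5 + 10×2 + 7×3 = 170
C: 7×1 + 8×2 + 11×3 + 9×1 + 10×3 + 7×1 = 102
D: 7×5 + 8×4 + 11×2 + 9×2 + 10×6 + 7×5 = 202
E: 7×2 + 8×5 + 11×4 + 9×6 + 10×5 + 7×2 = 216
F: 7×6 + 8×6 + 11×1 + 9×3 + 10×4 + 7×4 = 196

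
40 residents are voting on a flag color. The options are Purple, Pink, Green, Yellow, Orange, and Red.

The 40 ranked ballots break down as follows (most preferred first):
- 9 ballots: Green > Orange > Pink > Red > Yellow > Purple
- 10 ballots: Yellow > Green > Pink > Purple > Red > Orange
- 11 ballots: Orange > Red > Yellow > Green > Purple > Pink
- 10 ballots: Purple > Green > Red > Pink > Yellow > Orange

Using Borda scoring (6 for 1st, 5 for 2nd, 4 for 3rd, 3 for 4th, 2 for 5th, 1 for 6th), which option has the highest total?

Green

Purple: 9×1 + 10×3 + 11×2 + 10×6 = 121
Pink: 9×4 + 10×4 + 11×1 + 10×3 = 117
Green: 9×6 + 10×5 + 11×3 + 10×5 = 187
Yellow: 9×2 + 10×6 + 11×4 + 10×2 = 142
Orange: 9×5 + 10×1 + 11×6 + 10×1 = 131
Red: 9×3 + 10×2 + 11×5 + 10×4 = 142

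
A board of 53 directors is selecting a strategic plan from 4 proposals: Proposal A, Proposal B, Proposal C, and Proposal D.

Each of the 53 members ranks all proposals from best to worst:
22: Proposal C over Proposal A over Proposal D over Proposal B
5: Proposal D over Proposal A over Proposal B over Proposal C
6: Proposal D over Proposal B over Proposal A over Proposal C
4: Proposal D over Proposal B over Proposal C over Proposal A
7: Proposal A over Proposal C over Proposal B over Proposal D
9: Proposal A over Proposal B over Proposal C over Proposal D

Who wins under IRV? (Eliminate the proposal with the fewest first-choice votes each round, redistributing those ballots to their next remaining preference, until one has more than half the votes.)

Round 1: Proposal A 16, Proposal B 0, Proposal C 22, Proposal D 15. Proposal B eliminated.
Round 2: Proposal A 16, Proposal C 22, Proposal D 15. Proposal D eliminated.
Round 3: Proposal A 27, Proposal C 26. Proposal A has a majority (≥27).

Proposal A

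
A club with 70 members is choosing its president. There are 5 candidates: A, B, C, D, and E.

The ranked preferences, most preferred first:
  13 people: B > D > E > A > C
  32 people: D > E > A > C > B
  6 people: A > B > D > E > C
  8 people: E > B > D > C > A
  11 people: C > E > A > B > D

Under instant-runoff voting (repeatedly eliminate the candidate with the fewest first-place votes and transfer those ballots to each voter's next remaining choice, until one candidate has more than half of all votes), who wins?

Round 1: A 6, B 13, C 11, D 32, E 8. A eliminated.
Round 2: B 19, C 11, D 32, E 8. E eliminated.
Round 3: B 27, C 11, D 32. C eliminated.
Round 4: B 38, D 32. B has a majority (≥36).

B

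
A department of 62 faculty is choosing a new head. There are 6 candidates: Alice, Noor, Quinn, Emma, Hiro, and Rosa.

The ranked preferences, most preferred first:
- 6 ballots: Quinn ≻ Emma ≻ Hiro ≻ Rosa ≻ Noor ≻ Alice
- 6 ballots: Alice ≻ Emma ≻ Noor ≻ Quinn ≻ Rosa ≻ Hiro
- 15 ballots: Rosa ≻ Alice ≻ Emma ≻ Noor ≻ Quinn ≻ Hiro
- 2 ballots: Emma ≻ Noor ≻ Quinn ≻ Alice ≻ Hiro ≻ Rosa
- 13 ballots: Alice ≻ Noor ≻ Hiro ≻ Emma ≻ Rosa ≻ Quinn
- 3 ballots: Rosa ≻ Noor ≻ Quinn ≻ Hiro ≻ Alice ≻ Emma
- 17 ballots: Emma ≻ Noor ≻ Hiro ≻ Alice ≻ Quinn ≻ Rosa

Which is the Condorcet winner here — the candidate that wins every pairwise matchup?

Alice

Alice vs Noor: 34–28
Alice vs Quinn: 51–11
Alice vs Emma: 37–25
Alice vs Hiro: 36–26
Alice vs Rosa: 38–24
Alice beats every other candidate.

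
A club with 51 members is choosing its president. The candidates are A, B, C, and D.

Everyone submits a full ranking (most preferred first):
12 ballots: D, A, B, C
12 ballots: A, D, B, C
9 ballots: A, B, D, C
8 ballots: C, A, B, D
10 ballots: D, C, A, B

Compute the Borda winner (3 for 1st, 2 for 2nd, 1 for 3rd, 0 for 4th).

A

A: 12×2 + 12×3 + 9×3 + 8×2 + 10×1 = 113
B: 12×1 + 12×1 + 9×2 + 8×1 + 10×0 = 50
C: 12×0 + 12×0 + 9×0 + 8×3 + 10×2 = 44
D: 12×3 + 12×2 + 9×1 + 8×0 + 10×3 = 99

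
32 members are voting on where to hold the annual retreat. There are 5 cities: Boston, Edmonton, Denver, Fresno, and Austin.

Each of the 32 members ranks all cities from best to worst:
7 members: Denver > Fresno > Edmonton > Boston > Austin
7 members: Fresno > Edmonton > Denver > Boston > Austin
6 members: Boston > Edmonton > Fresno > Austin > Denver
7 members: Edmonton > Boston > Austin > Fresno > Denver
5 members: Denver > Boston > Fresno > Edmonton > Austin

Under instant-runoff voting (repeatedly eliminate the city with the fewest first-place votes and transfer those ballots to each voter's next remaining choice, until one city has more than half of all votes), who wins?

Round 1: Boston 6, Edmonton 7, Denver 12, Fresno 7, Austin 0. Austin eliminated.
Round 2: Boston 6, Edmonton 7, Denver 12, Fresno 7. Boston eliminated.
Round 3: Edmonton 13, Denver 12, Fresno 7. Fresno eliminated.
Round 4: Edmonton 20, Denver 12. Edmonton has a majority (≥17).

Edmonton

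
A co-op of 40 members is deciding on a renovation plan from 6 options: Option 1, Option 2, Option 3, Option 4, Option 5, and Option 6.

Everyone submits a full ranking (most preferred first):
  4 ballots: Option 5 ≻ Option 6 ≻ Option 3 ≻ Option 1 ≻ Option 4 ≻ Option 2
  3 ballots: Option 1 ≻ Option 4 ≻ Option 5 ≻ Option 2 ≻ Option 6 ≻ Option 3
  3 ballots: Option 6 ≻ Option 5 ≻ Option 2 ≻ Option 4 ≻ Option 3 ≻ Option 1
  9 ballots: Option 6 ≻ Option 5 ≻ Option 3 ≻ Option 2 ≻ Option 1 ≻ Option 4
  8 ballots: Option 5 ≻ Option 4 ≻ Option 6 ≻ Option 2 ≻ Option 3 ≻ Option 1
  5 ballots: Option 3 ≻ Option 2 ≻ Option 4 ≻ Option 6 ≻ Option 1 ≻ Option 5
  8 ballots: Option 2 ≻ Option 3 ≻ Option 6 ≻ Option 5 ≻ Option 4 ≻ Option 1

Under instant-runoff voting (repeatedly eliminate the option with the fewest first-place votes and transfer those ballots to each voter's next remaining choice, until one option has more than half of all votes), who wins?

Round 1: Option 1 3, Option 2 8, Option 3 5, Option 4 0, Option 5 12, Option 6 12. Option 4 eliminated.
Round 2: Option 1 3, Option 2 8, Option 3 5, Option 5 12, Option 6 12. Option 1 eliminated.
Round 3: Option 2 8, Option 3 5, Option 5 15, Option 6 12. Option 3 eliminated.
Round 4: Option 2 13, Option 5 15, Option 6 12. Option 6 eliminated.
Round 5: Option 2 13, Option 5 27. Option 5 has a majority (≥21).

Option 5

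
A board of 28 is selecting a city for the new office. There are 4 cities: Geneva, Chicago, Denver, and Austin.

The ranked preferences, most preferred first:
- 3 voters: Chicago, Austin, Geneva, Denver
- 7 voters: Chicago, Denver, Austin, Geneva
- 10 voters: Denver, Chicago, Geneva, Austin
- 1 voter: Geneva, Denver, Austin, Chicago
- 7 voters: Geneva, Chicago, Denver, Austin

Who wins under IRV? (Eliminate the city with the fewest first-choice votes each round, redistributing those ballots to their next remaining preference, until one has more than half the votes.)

Round 1: Geneva 8, Chicago 10, Denver 10, Austin 0. Austin eliminated.
Round 2: Geneva 8, Chicago 10, Denver 10. Geneva eliminated.
Round 3: Chicago 17, Denver 11. Chicago has a majority (≥15).

Chicago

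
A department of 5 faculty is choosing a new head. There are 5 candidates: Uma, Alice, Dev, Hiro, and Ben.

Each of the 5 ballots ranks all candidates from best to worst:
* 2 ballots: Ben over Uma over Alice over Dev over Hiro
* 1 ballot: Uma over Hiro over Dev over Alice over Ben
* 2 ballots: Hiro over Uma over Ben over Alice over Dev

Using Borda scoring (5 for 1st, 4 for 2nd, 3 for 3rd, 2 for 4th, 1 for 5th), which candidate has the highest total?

Uma: 2×4 + 1×5 + 2×4 = 21
Alice: 2×3 + 1×2 + 2×2 = 12
Dev: 2×2 + 1×3 + 2×1 = 9
Hiro: 2×1 + 1×4 + 2×5 = 16
Ben: 2×5 + 1×1 + 2×3 = 17

Uma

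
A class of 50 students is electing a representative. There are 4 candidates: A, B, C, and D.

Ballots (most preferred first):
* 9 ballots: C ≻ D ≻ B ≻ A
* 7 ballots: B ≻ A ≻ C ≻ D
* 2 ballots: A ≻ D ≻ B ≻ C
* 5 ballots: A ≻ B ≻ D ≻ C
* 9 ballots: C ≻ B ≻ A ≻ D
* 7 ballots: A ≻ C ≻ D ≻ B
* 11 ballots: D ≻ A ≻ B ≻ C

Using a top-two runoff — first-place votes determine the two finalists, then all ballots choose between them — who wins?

A

Round 1 first-place votes: A 14, B 7, C 18, D 11. C and A advance.
Runoff: C is ranked above A on 18 ballots, A above C on 32.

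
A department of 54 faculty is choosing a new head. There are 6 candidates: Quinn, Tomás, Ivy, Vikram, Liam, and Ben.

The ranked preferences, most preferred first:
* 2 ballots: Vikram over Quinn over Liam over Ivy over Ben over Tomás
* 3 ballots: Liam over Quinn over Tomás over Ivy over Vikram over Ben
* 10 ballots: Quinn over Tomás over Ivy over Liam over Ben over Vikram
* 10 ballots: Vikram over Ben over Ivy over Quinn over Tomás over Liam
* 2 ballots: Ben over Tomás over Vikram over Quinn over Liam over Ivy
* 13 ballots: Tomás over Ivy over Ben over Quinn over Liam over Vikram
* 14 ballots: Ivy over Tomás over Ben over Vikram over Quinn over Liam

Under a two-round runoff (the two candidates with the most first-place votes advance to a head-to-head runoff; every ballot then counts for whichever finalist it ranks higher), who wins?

Tomás

Round 1 first-place votes: Quinn 10, Tomás 13, Ivy 14, Vikram 12, Liam 3, Ben 2. Ivy and Tomás advance.
Runoff: Ivy is ranked above Tomás on 26 ballots, Tomás above Ivy on 28.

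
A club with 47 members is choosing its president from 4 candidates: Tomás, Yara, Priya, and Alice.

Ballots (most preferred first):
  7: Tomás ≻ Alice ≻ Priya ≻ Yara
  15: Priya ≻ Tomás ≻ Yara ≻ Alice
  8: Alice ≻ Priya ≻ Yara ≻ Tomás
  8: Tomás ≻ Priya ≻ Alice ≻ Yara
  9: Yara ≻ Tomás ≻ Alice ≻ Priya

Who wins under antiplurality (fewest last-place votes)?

Last-place votes: Tomás 8, Yara 15, Priya 9, Alice 15.

Tomás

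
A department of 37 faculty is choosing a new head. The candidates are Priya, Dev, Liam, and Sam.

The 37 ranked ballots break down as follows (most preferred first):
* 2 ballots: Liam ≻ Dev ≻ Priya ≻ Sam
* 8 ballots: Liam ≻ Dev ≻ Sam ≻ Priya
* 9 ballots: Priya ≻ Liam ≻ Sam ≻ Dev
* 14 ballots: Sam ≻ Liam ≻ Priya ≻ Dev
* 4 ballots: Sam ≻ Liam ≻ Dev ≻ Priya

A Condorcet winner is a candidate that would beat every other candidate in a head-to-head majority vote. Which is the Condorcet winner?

Liam vs Priya: 28–9
Liam vs Dev: 37–0
Liam vs Sam: 19–18
Liam beats every other candidate.

Liam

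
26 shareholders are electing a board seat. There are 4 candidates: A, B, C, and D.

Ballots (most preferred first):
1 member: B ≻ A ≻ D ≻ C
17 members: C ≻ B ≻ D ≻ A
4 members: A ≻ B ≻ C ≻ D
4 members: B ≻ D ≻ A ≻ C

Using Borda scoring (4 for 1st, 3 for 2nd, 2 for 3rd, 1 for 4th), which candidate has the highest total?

A: 1×3 + 17×1 + 4×4 + 4×2 = 44
B: 1×4 + 17×3 + 4×3 + 4×4 = 83
C: 1×1 + 17×4 + 4×2 + 4×1 = 81
D: 1×2 + 17×2 + 4×1 + 4×3 = 52

B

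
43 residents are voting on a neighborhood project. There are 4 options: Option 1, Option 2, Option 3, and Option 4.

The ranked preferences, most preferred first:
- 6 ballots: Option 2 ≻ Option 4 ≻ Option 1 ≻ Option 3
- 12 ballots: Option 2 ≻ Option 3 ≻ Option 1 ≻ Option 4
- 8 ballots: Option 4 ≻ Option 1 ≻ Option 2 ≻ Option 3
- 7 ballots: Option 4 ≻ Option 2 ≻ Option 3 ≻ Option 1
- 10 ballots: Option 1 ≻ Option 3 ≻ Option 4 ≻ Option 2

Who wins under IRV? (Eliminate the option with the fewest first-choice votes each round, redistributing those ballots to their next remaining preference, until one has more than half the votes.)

Round 1: Option 1 10, Option 2 18, Option 3 0, Option 4 15. Option 3 eliminated.
Round 2: Option 1 10, Option 2 18, Option 4 15. Option 1 eliminated.
Round 3: Option 2 18, Option 4 25. Option 4 has a majority (≥22).

Option 4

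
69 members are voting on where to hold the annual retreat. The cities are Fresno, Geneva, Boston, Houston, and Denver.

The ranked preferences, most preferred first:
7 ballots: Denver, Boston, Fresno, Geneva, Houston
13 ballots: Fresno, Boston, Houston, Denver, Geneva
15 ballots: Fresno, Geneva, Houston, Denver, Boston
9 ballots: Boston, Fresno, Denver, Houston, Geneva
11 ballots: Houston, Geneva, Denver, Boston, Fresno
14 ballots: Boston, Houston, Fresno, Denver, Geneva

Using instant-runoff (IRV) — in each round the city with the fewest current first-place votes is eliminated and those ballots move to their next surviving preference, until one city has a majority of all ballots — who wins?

Boston

Round 1: Fresno 28, Geneva 0, Boston 23, Houston 11, Denver 7. Geneva eliminated.
Round 2: Fresno 28, Boston 23, Houston 11, Denver 7. Denver eliminated.
Round 3: Fresno 28, Boston 30, Houston 11. Houston eliminated.
Round 4: Fresno 28, Boston 41. Boston has a majority (≥35).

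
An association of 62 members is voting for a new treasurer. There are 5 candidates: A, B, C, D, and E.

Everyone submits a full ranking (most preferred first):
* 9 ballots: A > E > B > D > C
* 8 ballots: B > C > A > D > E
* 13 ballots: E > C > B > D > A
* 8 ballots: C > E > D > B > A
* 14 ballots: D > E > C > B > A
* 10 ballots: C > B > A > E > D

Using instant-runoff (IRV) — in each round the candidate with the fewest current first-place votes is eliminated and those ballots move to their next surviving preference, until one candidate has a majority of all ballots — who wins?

E

Round 1: A 9, B 8, C 18, D 14, E 13. B eliminated.
Round 2: A 9, C 26, D 14, E 13. A eliminated.
Round 3: C 26, D 14, E 22. D eliminated.
Round 4: C 26, E 36. E has a majority (≥32).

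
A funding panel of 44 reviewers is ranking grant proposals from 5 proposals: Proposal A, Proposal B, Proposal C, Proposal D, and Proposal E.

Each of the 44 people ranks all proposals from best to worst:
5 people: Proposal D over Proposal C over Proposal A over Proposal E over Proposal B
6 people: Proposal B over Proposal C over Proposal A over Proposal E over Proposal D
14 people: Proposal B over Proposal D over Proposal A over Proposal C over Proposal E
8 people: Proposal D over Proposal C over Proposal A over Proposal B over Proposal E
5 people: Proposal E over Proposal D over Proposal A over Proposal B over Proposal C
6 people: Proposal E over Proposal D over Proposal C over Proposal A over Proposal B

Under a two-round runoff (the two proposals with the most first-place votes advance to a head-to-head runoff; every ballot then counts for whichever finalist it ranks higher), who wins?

Proposal D

Round 1 first-place votes: Proposal A 0, Proposal B 20, Proposal C 0, Proposal D 13, Proposal E 11. Proposal B and Proposal D advance.
Runoff: Proposal B is ranked above Proposal D on 20 ballots, Proposal D above Proposal B on 24.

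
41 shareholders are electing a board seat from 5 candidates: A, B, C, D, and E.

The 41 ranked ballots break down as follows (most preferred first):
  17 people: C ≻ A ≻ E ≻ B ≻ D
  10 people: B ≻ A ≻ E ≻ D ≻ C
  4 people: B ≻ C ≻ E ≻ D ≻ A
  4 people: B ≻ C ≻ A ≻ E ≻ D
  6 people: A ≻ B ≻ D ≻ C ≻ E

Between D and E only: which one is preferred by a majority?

E

D is ranked above E on 6 ballots; E above D on 35.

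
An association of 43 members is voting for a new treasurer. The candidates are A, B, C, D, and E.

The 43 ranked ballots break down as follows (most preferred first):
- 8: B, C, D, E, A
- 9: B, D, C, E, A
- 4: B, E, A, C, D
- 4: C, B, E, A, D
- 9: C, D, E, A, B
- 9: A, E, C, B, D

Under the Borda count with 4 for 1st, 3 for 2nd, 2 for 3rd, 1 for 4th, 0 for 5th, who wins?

C

A: 8×0 + 9×0 + 4×2 + 4×1 + 9×1 + 9×4 = 57
B: 8×4 + 9×4 + 4×4 + 4×3 + 9×0 + 9×1 = 105
C: 8×3 + 9×2 + 4×1 + 4×4 + 9×4 + 9×2 = 116
D: 8×2 + 9×3 + 4×0 + 4×0 + 9×3 + 9×0 = 70
E: 8×1 + 9×1 + 4×3 + 4×2 + 9×2 + 9×3 = 82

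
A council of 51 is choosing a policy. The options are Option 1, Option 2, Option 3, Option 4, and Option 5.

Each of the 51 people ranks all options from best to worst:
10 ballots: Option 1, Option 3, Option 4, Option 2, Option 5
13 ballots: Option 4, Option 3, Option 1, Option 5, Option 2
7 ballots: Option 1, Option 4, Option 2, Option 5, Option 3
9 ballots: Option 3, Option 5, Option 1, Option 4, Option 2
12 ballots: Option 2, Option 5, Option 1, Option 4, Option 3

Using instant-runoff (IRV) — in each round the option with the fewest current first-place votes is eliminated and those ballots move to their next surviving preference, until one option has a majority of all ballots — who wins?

Round 1: Option 1 17, Option 2 12, Option 3 9, Option 4 13, Option 5 0. Option 5 eliminated.
Round 2: Option 1 17, Option 2 12, Option 3 9, Option 4 13. Option 3 eliminated.
Round 3: Option 1 26, Option 2 12, Option 4 13. Option 1 has a majority (≥26).

Option 1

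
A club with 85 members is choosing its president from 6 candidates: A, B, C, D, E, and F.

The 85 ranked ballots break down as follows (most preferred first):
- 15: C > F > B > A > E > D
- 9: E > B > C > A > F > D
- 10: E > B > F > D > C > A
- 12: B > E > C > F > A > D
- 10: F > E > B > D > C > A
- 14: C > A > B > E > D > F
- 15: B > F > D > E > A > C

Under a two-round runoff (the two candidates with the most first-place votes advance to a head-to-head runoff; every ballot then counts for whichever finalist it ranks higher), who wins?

Round 1 first-place votes: A 0, B 27, C 29, D 0, E 19, F 10. C and B advance.
Runoff: C is ranked above B on 29 ballots, B above C on 56.

B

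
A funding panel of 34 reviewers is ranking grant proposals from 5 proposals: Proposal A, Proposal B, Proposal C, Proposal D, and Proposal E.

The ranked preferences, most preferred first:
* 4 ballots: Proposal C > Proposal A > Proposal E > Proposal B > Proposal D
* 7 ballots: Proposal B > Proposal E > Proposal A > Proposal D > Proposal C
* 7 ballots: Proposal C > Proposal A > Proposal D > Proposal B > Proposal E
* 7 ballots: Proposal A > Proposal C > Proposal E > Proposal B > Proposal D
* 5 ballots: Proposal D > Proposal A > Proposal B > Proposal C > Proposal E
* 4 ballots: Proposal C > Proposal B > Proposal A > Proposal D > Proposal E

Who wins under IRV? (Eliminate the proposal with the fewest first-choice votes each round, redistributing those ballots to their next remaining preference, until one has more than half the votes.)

Round 1: Proposal A 7, Proposal B 7, Proposal C 15, Proposal D 5, Proposal E 0. Proposal E eliminated.
Round 2: Proposal A 7, Proposal B 7, Proposal C 15, Proposal D 5. Proposal D eliminated.
Round 3: Proposal A 12, Proposal B 7, Proposal C 15. Proposal B eliminated.
Round 4: Proposal A 19, Proposal C 15. Proposal A has a majority (≥18).

Proposal A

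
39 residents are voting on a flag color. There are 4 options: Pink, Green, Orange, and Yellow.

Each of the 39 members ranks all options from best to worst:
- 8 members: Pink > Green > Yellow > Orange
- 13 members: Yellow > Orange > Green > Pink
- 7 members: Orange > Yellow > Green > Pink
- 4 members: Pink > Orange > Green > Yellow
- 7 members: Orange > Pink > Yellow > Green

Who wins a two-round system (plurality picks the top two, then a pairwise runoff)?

Yellow

Round 1 first-place votes: Pink 12, Green 0, Orange 14, Yellow 13. Orange and Yellow advance.
Runoff: Orange is ranked above Yellow on 18 ballots, Yellow above Orange on 21.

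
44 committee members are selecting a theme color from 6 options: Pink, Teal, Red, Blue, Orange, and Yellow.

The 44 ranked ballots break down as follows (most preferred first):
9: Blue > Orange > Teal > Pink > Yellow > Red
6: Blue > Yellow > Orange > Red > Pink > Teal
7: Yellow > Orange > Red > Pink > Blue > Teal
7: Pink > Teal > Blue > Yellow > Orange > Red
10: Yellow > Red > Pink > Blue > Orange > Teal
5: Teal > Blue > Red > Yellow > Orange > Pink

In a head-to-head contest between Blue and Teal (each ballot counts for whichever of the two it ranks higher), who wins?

Blue

Blue is ranked above Teal on 32 ballots; Teal above Blue on 12.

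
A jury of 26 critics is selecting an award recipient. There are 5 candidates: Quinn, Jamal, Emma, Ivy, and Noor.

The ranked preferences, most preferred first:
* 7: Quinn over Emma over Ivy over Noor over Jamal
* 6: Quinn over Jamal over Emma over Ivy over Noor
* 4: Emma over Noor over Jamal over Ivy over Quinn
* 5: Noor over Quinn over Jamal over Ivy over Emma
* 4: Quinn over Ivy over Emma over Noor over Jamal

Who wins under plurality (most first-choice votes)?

First-place votes: Quinn 17, Jamal 0, Emma 4, Ivy 0, Noor 5.

Quinn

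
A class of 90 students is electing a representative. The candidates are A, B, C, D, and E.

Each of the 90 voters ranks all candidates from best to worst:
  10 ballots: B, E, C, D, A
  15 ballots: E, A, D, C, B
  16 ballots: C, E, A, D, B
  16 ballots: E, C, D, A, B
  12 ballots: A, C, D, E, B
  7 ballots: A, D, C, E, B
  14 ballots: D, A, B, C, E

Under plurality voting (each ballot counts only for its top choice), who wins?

E

First-place votes: A 19, B 10, C 16, D 14, E 31.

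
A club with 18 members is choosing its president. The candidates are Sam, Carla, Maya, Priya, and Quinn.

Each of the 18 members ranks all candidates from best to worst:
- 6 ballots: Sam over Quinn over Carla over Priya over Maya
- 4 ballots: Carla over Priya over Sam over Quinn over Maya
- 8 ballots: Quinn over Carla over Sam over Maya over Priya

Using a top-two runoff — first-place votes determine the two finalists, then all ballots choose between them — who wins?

Round 1 first-place votes: Sam 6, Carla 4, Maya 0, Priya 0, Quinn 8. Quinn and Sam advance.
Runoff: Quinn is ranked above Sam on 8 ballots, Sam above Quinn on 10.

Sam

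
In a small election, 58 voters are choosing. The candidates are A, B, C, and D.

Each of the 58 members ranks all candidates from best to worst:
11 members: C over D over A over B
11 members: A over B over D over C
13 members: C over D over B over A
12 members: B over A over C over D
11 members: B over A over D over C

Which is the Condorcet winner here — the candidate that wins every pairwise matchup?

B vs A: 36–22
B vs C: 34–24
B vs D: 34–24
B beats every other candidate.

B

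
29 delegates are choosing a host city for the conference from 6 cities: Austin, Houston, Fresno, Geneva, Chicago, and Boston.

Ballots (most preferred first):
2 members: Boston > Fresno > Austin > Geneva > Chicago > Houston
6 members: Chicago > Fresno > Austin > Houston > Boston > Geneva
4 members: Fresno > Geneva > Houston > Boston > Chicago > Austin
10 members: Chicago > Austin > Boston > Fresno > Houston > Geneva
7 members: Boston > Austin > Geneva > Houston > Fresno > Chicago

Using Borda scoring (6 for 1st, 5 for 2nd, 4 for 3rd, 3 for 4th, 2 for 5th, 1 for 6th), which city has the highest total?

Austin: 2×4 + 6×4 + 4×1 + 10×5 + 7×5 = 121
Houston: 2×1 + 6×3 + 4×4 + 10×2 + 7×3 = 77
Fresno: 2×5 + 6×5 + 4×6 + 10×3 + 7×2 = 108
Geneva: 2×3 + 6×1 + 4×5 + 10×1 + 7×4 = 70
Chicago: 2×2 + 6×6 + 4×2 + 10×6 + 7×1 = 115
Boston: 2×6 + 6×2 + 4×3 + 10×4 + 7×6 = 118

Austin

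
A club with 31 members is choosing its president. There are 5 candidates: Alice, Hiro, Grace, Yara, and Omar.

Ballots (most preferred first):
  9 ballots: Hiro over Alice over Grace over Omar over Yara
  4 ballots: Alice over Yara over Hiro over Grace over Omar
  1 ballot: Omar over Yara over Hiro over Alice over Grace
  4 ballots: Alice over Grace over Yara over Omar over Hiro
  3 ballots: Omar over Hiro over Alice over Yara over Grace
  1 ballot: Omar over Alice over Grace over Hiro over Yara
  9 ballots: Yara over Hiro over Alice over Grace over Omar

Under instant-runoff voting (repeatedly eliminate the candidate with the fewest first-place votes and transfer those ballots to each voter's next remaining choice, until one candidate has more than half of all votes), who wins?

Yara

Round 1: Alice 8, Hiro 9, Grace 0, Yara 9, Omar 5. Grace eliminated.
Round 2: Alice 8, Hiro 9, Yara 9, Omar 5. Omar eliminated.
Round 3: Alice 9, Hiro 12, Yara 10. Alice eliminated.
Round 4: Hiro 13, Yara 18. Yara has a majority (≥16).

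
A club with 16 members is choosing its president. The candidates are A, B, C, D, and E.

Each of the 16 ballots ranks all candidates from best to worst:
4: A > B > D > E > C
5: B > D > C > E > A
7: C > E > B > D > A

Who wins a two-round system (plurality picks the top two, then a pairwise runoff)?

B

Round 1 first-place votes: A 4, B 5, C 7, D 0, E 0. C and B advance.
Runoff: C is ranked above B on 7 ballots, B above C on 9.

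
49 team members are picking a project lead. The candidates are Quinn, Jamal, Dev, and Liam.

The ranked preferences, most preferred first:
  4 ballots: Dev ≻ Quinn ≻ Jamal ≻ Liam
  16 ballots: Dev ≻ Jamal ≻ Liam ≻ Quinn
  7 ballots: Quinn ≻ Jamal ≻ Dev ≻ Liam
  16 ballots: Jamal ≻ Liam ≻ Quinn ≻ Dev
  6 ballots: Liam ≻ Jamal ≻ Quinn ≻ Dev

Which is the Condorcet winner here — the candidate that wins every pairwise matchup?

Jamal vs Quinn: 38–11
Jamal vs Dev: 29–20
Jamal vs Liam: 43–6
Jamal beats every other candidate.

Jamal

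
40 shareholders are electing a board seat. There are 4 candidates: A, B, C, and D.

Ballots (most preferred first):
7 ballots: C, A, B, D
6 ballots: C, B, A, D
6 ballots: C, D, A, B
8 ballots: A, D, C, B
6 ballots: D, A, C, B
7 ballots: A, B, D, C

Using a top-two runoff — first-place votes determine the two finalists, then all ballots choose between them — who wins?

Round 1 first-place votes: A 15, B 0, C 19, D 6. C and A advance.
Runoff: C is ranked above A on 19 ballots, A above C on 21.

A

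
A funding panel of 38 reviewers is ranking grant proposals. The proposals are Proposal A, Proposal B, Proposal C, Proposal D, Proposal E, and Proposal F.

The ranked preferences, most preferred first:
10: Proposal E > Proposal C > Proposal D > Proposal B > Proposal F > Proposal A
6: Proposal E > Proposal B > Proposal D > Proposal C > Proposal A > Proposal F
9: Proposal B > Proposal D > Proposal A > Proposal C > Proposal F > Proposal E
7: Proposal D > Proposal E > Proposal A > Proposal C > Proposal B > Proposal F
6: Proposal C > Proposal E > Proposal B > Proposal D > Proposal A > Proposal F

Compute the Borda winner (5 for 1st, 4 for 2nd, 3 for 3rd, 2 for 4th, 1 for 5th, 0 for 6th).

Proposal E

Proposal A: 10×0 + 6×1 + 9×3 + 7×3 + 6×1 = 60
Proposal B: 10×2 + 6×4 + 9×5 + 7×1 + 6×3 = 114
Proposal C: 10×4 + 6×2 + 9×2 + 7×2 + 6×5 = 114
Proposal D: 10×3 + 6×3 + 9×4 + 7×5 + 6×2 = 131
Proposal E: 10×5 + 6×5 + 9×0 + 7×4 + 6×4 = 132
Proposal F: 10×1 + 6×0 + 9×1 + 7×0 + 6×0 = 19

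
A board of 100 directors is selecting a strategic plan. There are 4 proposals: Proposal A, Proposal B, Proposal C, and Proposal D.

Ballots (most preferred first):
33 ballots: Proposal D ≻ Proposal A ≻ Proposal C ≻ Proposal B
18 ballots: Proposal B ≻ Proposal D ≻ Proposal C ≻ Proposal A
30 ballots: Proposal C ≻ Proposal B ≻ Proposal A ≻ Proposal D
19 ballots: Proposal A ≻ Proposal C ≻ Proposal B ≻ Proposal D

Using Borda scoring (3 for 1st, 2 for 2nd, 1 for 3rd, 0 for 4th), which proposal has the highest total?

Proposal A: 33×2 + 18×0 + 30×1 + 19×3 = 153
Proposal B: 33×0 + 18×3 + 30×2 + 19×1 = 133
Proposal C: 33×1 + 18×1 + 30×3 + 19×2 = 179
Proposal D: 33×3 + 18×2 + 30×0 + 19×0 = 135

Proposal C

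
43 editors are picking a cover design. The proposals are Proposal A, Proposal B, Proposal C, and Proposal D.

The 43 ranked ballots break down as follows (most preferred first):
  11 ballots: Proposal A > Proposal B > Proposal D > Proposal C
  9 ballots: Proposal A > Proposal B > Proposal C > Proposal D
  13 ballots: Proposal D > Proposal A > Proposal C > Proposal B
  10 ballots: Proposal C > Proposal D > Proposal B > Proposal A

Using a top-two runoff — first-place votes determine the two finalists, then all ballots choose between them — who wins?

Round 1 first-place votes: Proposal A 20, Proposal B 0, Proposal C 10, Proposal D 13. Proposal A and Proposal D advance.
Runoff: Proposal A is ranked above Proposal D on 20 ballots, Proposal D above Proposal A on 23.

Proposal D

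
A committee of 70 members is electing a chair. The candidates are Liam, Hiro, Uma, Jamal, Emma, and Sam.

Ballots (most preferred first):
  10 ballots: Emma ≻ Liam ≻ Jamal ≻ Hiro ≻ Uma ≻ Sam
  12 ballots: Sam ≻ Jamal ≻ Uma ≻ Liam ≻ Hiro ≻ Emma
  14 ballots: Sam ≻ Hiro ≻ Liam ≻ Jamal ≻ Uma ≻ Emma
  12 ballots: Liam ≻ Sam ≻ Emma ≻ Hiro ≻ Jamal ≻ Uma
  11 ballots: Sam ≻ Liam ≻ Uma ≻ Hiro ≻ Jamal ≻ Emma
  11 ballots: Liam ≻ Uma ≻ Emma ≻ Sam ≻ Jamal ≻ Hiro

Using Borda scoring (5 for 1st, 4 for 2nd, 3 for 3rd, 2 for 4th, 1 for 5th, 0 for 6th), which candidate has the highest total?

Liam: 10×4 + 12×2 + 14×3 + 12×5 + 11×4 + 11×5 = 265
Hiro: 10×2 + 12×1 + 14×4 + 12×2 + 11×2 + 11×0 = 134
Uma: 10×1 + 12×3 + 14×1 + 12×0 + 11×3 + 11×4 = 137
Jamal: 10×3 + 12×4 + 14×2 + 12×1 + 11×1 + 11×1 = 140
Emma: 10×5 + 12×0 + 14×0 + 12×3 + 11×0 + 11×3 = 119
Sam: 10×0 + 12×5 + 14×5 + 12×4 + 11×5 + 11×2 = 255

Liam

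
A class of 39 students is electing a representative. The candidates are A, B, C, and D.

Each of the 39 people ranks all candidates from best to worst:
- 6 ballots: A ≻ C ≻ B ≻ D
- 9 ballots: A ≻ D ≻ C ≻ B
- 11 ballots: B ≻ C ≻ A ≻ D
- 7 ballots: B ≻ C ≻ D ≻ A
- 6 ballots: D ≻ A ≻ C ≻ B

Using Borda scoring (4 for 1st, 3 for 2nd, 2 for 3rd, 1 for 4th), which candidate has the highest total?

A

A: 6×4 + 9×4 + 11×2 + 7×1 + 6×3 = 107
B: 6×2 + 9×1 + 11×4 + 7×4 + 6×1 = 99
C: 6×3 + 9×2 + 11×3 + 7×3 + 6×2 = 102
D: 6×1 + 9×3 + 11×1 + 7×2 + 6×4 = 82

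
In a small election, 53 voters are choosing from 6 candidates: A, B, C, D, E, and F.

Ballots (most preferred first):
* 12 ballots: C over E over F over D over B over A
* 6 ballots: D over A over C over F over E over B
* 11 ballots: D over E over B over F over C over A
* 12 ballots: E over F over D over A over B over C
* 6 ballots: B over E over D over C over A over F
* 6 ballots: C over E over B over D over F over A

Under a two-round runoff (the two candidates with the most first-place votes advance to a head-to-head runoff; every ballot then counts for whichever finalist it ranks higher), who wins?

D

Round 1 first-place votes: A 0, B 6, C 18, D 17, E 12, F 0. C and D advance.
Runoff: C is ranked above D on 18 ballots, D above C on 35.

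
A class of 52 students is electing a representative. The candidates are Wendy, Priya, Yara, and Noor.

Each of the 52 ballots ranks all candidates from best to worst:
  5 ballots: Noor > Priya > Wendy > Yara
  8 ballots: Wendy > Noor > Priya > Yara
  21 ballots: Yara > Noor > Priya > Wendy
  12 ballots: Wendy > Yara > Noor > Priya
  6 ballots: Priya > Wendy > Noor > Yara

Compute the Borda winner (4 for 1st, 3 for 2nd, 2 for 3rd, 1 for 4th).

Noor

Wendy: 5×2 + 8×4 + 21×1 + 12×4 + 6×3 = 129
Priya: 5×3 + 8×2 + 21×2 + 12×1 + 6×4 = 109
Yara: 5×1 + 8×1 + 21×4 + 12×3 + 6×1 = 139
Noor: 5×4 + 8×3 + 21×3 + 12×2 + 6×2 = 143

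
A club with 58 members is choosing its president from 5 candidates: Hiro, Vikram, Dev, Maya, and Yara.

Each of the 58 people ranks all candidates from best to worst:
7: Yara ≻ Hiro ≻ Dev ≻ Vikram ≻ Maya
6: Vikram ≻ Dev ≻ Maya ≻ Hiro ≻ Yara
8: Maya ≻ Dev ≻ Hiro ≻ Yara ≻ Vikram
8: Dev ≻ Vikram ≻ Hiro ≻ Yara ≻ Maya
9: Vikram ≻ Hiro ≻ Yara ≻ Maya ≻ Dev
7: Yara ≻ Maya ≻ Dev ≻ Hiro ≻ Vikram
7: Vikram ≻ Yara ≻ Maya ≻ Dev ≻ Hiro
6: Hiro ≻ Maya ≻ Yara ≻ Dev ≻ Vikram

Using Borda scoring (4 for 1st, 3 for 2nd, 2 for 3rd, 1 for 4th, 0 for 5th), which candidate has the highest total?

Hiro: 7×3 + 6×1 + 8×2 + 8×2 + 9×3 + 7×1 + 7×0 + 6×4 = 117
Vikram: 7×1 + 6×4 + 8×0 + 8×3 + 9×4 + 7×0 + 7×4 + 6×0 = 119
Dev: 7×2 + 6×3 + 8×3 + 8×4 + 9×0 + 7×2 + 7×1 + 6×1 = 115
Maya: 7×0 + 6×2 + 8×4 + 8×0 + 9×1 + 7×3 + 7×2 + 6×3 = 106
Yara: 7×4 + 6×0 + 8×1 + 8×1 + 9×2 + 7×4 + 7×3 + 6×2 = 123

Yara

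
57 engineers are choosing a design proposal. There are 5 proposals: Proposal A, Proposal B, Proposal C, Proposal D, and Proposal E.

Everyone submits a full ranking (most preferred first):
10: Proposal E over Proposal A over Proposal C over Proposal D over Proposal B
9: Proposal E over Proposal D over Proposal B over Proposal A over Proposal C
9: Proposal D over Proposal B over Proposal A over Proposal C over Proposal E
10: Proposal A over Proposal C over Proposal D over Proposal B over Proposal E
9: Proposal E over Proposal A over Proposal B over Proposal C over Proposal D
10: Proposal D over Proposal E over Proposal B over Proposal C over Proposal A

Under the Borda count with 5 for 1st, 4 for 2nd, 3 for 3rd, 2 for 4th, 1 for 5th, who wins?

Proposal A: 10×4 + 9×2 + 9×3 + 10×5 + 9×4 + 10×1 = 181
Proposal B: 10×1 + 9×3 + 9×4 + 10×2 + 9×3 + 10×3 = 150
Proposal C: 10×3 + 9×1 + 9×2 + 10×4 + 9×2 + 10×2 = 135
Proposal D: 10×2 + 9×4 + 9×5 + 10×3 + 9×1 + 10×5 = 190
Proposal E: 10×5 + 9×5 + 9×1 + 10×1 + 9×5 + 10×4 = 199

Proposal E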